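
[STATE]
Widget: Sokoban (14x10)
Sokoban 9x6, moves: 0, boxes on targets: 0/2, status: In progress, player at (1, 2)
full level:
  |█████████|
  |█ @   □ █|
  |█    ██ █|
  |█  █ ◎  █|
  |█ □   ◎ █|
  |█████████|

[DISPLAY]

█████████     
█ @   □ █     
█    ██ █     
█  █ ◎  █     
█ □   ◎ █     
█████████     
Moves: 0  0/2 
              
              
              


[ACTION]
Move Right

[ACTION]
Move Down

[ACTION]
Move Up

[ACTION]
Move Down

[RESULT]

█████████     
█     □ █     
█  @ ██ █     
█  █ ◎  █     
█ □   ◎ █     
█████████     
Moves: 4  0/2 
              
              
              


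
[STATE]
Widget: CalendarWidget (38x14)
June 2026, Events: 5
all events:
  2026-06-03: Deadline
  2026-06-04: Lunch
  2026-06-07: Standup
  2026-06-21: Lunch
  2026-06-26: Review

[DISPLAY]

              June 2026               
Mo Tu We Th Fr Sa Su                  
 1  2  3*  4*  5  6  7*               
 8  9 10 11 12 13 14                  
15 16 17 18 19 20 21*                 
22 23 24 25 26* 27 28                 
29 30                                 
                                      
                                      
                                      
                                      
                                      
                                      
                                      


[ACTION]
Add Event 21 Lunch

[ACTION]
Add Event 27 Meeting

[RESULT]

              June 2026               
Mo Tu We Th Fr Sa Su                  
 1  2  3*  4*  5  6  7*               
 8  9 10 11 12 13 14                  
15 16 17 18 19 20 21*                 
22 23 24 25 26* 27* 28                
29 30                                 
                                      
                                      
                                      
                                      
                                      
                                      
                                      


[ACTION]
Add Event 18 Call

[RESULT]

              June 2026               
Mo Tu We Th Fr Sa Su                  
 1  2  3*  4*  5  6  7*               
 8  9 10 11 12 13 14                  
15 16 17 18* 19 20 21*                
22 23 24 25 26* 27* 28                
29 30                                 
                                      
                                      
                                      
                                      
                                      
                                      
                                      


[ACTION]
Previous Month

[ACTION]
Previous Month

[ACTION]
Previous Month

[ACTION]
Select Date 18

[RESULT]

              March 2026              
Mo Tu We Th Fr Sa Su                  
                   1                  
 2  3  4  5  6  7  8                  
 9 10 11 12 13 14 15                  
16 17 [18] 19 20 21 22                
23 24 25 26 27 28 29                  
30 31                                 
                                      
                                      
                                      
                                      
                                      
                                      


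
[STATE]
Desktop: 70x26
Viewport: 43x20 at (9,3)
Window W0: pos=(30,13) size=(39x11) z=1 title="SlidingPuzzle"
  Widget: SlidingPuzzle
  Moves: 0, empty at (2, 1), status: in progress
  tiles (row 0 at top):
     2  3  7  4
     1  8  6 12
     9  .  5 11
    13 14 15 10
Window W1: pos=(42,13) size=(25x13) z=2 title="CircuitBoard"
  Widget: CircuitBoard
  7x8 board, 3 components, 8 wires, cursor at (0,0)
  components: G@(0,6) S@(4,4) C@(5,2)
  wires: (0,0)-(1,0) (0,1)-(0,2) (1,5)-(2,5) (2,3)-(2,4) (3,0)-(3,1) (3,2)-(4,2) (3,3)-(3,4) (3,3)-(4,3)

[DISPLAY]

                                           
                                           
                                           
                                           
                                           
                                           
                                           
                                           
                                           
                                           
                     ┏━━━━━━━━━━━┏━━━━━━━━━
                     ┃ SlidingPuz┃ CircuitB
                     ┠───────────┠─────────
                     ┃┌────┬────┬┃   0 1 2 
                     ┃│  2 │  3 │┃0  [.]  ·
                     ┃├────┼────┼┃    │    
                     ┃│  1 │  8 │┃1   ·    
                     ┃├────┼────┼┃         
                     ┃│  9 │    │┃2        
                     ┃├────┼────┼┃         


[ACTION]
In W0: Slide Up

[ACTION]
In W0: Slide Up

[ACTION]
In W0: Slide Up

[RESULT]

                                           
                                           
                                           
                                           
                                           
                                           
                                           
                                           
                                           
                                           
                     ┏━━━━━━━━━━━┏━━━━━━━━━
                     ┃ SlidingPuz┃ CircuitB
                     ┠───────────┠─────────
                     ┃┌────┬────┬┃   0 1 2 
                     ┃│  2 │  3 │┃0  [.]  ·
                     ┃├────┼────┼┃    │    
                     ┃│  1 │  8 │┃1   ·    
                     ┃├────┼────┼┃         
                     ┃│  9 │ 14 │┃2        
                     ┃├────┼────┼┃         


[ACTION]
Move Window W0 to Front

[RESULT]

                                           
                                           
                                           
                                           
                                           
                                           
                                           
                                           
                                           
                                           
                     ┏━━━━━━━━━━━━━━━━━━━━━
                     ┃ SlidingPuzzle       
                     ┠─────────────────────
                     ┃┌────┬────┬────┬────┐
                     ┃│  2 │  3 │  7 │  4 │
                     ┃├────┼────┼────┼────┤
                     ┃│  1 │  8 │  6 │ 12 │
                     ┃├────┼────┼────┼────┤
                     ┃│  9 │ 14 │  5 │ 11 │
                     ┃├────┼────┼────┼────┤


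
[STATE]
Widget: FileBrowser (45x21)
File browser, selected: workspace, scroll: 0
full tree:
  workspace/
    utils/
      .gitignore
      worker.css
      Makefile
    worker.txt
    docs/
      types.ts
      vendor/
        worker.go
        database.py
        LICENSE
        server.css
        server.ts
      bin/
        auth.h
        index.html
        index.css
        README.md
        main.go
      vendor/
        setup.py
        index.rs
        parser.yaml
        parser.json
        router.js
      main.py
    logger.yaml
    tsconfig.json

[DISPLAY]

> [-] workspace/                             
    [+] utils/                               
    worker.txt                               
    [+] docs/                                
    logger.yaml                              
    tsconfig.json                            
                                             
                                             
                                             
                                             
                                             
                                             
                                             
                                             
                                             
                                             
                                             
                                             
                                             
                                             
                                             


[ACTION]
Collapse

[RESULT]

> [+] workspace/                             
                                             
                                             
                                             
                                             
                                             
                                             
                                             
                                             
                                             
                                             
                                             
                                             
                                             
                                             
                                             
                                             
                                             
                                             
                                             
                                             


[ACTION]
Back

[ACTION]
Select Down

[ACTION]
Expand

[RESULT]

> [-] workspace/                             
    [+] utils/                               
    worker.txt                               
    [+] docs/                                
    logger.yaml                              
    tsconfig.json                            
                                             
                                             
                                             
                                             
                                             
                                             
                                             
                                             
                                             
                                             
                                             
                                             
                                             
                                             
                                             


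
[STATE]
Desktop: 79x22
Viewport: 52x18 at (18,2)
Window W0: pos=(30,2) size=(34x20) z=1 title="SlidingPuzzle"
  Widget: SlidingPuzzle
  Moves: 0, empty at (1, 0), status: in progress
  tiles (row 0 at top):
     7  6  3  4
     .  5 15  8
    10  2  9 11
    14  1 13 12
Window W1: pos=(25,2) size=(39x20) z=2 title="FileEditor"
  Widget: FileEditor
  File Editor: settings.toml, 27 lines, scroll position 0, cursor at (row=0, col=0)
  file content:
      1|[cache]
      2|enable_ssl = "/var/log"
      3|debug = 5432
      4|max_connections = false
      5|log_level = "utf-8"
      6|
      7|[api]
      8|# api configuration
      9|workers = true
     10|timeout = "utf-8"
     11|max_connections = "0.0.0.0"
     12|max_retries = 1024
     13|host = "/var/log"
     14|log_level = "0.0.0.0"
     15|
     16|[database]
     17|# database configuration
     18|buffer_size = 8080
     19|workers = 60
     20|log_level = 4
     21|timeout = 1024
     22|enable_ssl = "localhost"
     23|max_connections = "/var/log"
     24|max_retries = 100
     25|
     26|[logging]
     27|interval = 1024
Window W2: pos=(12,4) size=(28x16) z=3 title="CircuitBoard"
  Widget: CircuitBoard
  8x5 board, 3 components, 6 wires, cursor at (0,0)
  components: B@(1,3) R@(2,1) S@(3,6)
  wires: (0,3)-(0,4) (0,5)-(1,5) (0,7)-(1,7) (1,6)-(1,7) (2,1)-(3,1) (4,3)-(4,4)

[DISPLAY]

       ┏━━━━━━━━━━━━━━━━━━━━━━━━━━━━━━━━━━━━━┓      
       ┃ FileEditor                          ┃      
━━━━━━━━━━━━━━━━━━━━━┓───────────────────────┨      
uitBoard             ┃                      ▲┃      
─────────────────────┨/var/log"             █┃      
1 2 3 4 5 6 7        ┃                      ░┃      
]          · ─ ·   · ┃s = false             ░┃      
                   │ ┃tf-8"                 ░┃      
           B       · ┃                      ░┃      
                     ┃                      ░┃      
   R                 ┃ation                 ░┃      
   │                 ┃                      ░┃      
   ·                 ┃-8"                   ░┃      
                     ┃s = "0.0.0.0"         ░┃      
           · ─ ·     ┃1024                  ░┃      
r: (0,0)             ┃og"                   ░┃      
                     ┃.0.0.0"               ░┃      
━━━━━━━━━━━━━━━━━━━━━┛                      ░┃      


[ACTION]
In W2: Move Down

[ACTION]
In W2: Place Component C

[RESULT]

       ┏━━━━━━━━━━━━━━━━━━━━━━━━━━━━━━━━━━━━━┓      
       ┃ FileEditor                          ┃      
━━━━━━━━━━━━━━━━━━━━━┓───────────────────────┨      
uitBoard             ┃                      ▲┃      
─────────────────────┨/var/log"             █┃      
1 2 3 4 5 6 7        ┃                      ░┃      
           · ─ ·   · ┃s = false             ░┃      
                   │ ┃tf-8"                 ░┃      
]          B       · ┃                      ░┃      
                     ┃                      ░┃      
   R                 ┃ation                 ░┃      
   │                 ┃                      ░┃      
   ·                 ┃-8"                   ░┃      
                     ┃s = "0.0.0.0"         ░┃      
           · ─ ·     ┃1024                  ░┃      
r: (1,0)             ┃og"                   ░┃      
                     ┃.0.0.0"               ░┃      
━━━━━━━━━━━━━━━━━━━━━┛                      ░┃      


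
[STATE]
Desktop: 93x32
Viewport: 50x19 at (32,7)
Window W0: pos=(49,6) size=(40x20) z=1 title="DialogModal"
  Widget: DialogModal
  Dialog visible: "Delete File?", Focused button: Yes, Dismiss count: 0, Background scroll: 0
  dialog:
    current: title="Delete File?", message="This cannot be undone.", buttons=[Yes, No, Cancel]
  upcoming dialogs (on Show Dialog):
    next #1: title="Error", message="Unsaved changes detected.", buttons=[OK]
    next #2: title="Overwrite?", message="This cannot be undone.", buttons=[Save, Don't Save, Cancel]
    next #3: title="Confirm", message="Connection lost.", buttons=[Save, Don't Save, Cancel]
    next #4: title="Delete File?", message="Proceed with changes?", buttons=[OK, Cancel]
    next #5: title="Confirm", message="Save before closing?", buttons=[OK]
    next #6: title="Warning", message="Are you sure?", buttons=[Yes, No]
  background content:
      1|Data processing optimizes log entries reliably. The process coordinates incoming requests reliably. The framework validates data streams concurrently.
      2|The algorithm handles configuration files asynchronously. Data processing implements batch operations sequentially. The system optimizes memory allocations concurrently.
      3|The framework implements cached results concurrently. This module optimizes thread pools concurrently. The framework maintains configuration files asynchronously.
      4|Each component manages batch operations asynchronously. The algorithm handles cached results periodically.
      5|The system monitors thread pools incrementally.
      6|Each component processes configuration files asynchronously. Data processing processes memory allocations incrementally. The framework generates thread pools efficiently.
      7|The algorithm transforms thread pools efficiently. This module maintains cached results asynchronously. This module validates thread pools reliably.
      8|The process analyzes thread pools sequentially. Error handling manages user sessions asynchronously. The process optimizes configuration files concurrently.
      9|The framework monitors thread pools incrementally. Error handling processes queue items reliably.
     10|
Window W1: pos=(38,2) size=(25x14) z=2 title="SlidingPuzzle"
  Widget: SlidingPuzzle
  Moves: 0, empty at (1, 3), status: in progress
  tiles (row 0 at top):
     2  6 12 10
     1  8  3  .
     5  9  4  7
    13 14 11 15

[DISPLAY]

      ┃├────┼────┼────┼────┤  ┃                   
      ┃│  1 │  8 │  3 │    │  ┃───────────────────
      ┃├────┼────┼────┼────┤  ┃ng optimizes log en
      ┃│  5 │  9 │  4 │  7 │  ┃ handles configurat
      ┃├────┼────┼────┼────┤  ┃ implements cached 
      ┃│ 13 │ 14 │ 11 │ 15 │  ┃t manages batch ope
      ┃└────┴────┴────┴────┘  ┃nitors thread pools
      ┃Moves: 0               ┃──────────────────┐
      ┗━━━━━━━━━━━━━━━━━━━━━━━┛Delete File?      │
                 ┃The pr│ This cannot be undone. │
                 ┃The fr│  [Yes]  No   Cancel    │
                 ┃      └────────────────────────┘
                 ┃                                
                 ┃                                
                 ┃                                
                 ┃                                
                 ┃                                
                 ┃                                
                 ┗━━━━━━━━━━━━━━━━━━━━━━━━━━━━━━━━


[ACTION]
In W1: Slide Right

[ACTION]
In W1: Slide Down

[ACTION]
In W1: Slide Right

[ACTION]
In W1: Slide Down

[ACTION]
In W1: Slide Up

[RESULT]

      ┃├────┼────┼────┼────┤  ┃                   
      ┃│  1 │    │ 12 │  3 │  ┃───────────────────
      ┃├────┼────┼────┼────┤  ┃ng optimizes log en
      ┃│  5 │  9 │  4 │  7 │  ┃ handles configurat
      ┃├────┼────┼────┼────┤  ┃ implements cached 
      ┃│ 13 │ 14 │ 11 │ 15 │  ┃t manages batch ope
      ┃└────┴────┴────┴────┘  ┃nitors thread pools
      ┃Moves: 4               ┃──────────────────┐
      ┗━━━━━━━━━━━━━━━━━━━━━━━┛Delete File?      │
                 ┃The pr│ This cannot be undone. │
                 ┃The fr│  [Yes]  No   Cancel    │
                 ┃      └────────────────────────┘
                 ┃                                
                 ┃                                
                 ┃                                
                 ┃                                
                 ┃                                
                 ┃                                
                 ┗━━━━━━━━━━━━━━━━━━━━━━━━━━━━━━━━


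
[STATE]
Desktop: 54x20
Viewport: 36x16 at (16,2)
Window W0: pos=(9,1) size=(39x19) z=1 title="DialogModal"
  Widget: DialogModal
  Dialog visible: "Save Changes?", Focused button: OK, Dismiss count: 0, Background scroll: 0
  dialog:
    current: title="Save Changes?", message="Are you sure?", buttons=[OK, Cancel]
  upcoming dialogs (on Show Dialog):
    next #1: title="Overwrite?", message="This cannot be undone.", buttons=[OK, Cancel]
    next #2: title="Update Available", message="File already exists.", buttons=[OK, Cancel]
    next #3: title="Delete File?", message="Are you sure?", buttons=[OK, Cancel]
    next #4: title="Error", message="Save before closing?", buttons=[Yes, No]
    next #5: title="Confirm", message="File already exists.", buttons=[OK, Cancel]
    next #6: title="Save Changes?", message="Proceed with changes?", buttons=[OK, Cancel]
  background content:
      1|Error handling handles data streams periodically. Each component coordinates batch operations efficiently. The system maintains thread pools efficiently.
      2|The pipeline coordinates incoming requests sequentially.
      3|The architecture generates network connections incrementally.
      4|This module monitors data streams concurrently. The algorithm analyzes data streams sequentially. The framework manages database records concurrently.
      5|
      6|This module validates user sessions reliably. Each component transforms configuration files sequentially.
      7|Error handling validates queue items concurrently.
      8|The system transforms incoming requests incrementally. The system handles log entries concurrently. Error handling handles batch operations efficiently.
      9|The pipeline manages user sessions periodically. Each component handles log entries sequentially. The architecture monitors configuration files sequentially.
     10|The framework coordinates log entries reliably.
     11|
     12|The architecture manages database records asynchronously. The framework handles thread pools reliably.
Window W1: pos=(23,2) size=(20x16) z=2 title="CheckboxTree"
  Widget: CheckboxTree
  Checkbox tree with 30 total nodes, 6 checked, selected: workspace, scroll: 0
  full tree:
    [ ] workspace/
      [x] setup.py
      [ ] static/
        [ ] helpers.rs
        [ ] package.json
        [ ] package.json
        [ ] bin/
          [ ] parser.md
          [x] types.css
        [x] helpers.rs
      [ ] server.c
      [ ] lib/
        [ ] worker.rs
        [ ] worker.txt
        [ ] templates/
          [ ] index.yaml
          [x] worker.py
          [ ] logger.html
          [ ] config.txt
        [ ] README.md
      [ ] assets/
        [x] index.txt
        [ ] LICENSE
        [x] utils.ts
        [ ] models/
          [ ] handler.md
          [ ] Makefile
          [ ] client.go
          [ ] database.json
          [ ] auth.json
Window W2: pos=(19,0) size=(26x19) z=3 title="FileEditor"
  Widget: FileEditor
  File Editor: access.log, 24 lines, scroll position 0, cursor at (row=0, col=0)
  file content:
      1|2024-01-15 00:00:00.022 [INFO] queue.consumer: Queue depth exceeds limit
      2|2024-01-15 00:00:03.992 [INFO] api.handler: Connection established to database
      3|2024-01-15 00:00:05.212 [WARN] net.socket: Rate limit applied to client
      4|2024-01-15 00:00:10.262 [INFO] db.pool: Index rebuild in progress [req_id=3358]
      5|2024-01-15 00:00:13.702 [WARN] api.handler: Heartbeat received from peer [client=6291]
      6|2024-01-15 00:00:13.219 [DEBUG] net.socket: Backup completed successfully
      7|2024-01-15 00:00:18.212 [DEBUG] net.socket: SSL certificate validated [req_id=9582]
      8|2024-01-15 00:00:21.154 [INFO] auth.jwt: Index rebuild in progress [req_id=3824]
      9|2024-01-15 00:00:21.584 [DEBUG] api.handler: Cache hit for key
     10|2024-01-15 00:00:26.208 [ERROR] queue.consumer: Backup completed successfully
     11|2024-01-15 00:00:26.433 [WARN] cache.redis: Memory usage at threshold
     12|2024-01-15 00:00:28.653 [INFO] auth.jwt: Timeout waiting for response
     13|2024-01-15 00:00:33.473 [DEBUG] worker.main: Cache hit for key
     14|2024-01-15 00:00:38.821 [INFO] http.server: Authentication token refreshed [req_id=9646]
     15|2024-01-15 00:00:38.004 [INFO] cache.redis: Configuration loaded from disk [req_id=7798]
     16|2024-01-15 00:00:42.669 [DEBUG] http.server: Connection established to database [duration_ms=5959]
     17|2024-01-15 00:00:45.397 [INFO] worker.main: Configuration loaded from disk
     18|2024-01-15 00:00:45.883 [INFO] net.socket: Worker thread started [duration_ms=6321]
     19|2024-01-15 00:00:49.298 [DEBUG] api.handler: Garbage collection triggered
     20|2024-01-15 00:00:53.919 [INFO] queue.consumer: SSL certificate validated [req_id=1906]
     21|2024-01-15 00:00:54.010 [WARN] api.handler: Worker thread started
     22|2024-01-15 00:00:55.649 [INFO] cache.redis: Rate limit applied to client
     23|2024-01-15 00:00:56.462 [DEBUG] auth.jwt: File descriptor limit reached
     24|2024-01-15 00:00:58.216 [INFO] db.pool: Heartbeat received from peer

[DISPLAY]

gMo┠────────────────────────┨  ┃    
───┃█024-01-15 00:00:00.022▲┃──┨    
han┃2024-01-15 00:00:03.992█┃ p┃    
pel┃2024-01-15 00:00:05.212░┃eq┃    
chi┃2024-01-15 00:00:10.262░┃co┃    
odu┃2024-01-15 00:00:13.702░┃on┃    
   ┃2024-01-15 00:00:13.219░┃  ┃    
odu┃2024-01-15 00:00:18.212░┃ r┃    
han┃2024-01-15 00:00:21.154░┃s ┃    
ste┃2024-01-15 00:00:21.584░┃es┃    
pel┃2024-01-15 00:00:26.208░┃pe┃    
ame┃2024-01-15 00:00:26.433░┃es┃    
   ┃2024-01-15 00:00:28.653░┃  ┃    
chi┃2024-01-15 00:00:33.473░┃ec┃    
   ┃2024-01-15 00:00:38.821░┃  ┃    
   ┃2024-01-15 00:00:38.004▼┃  ┃    


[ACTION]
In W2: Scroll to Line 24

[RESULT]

gMo┠────────────────────────┨  ┃    
───┃2024-01-15 00:00:26.208▲┃──┨    
han┃2024-01-15 00:00:26.433░┃ p┃    
pel┃2024-01-15 00:00:28.653░┃eq┃    
chi┃2024-01-15 00:00:33.473░┃co┃    
odu┃2024-01-15 00:00:38.821░┃on┃    
   ┃2024-01-15 00:00:38.004░┃  ┃    
odu┃2024-01-15 00:00:42.669░┃ r┃    
han┃2024-01-15 00:00:45.397░┃s ┃    
ste┃2024-01-15 00:00:45.883░┃es┃    
pel┃2024-01-15 00:00:49.298░┃pe┃    
ame┃2024-01-15 00:00:53.919░┃es┃    
   ┃2024-01-15 00:00:54.010░┃  ┃    
chi┃2024-01-15 00:00:55.649░┃ec┃    
   ┃2024-01-15 00:00:56.462█┃  ┃    
   ┃2024-01-15 00:00:58.216▼┃  ┃    


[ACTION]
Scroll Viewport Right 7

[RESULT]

o┠────────────────────────┨  ┃      
─┃2024-01-15 00:00:26.208▲┃──┨      
n┃2024-01-15 00:00:26.433░┃ p┃      
l┃2024-01-15 00:00:28.653░┃eq┃      
i┃2024-01-15 00:00:33.473░┃co┃      
u┃2024-01-15 00:00:38.821░┃on┃      
 ┃2024-01-15 00:00:38.004░┃  ┃      
u┃2024-01-15 00:00:42.669░┃ r┃      
n┃2024-01-15 00:00:45.397░┃s ┃      
e┃2024-01-15 00:00:45.883░┃es┃      
l┃2024-01-15 00:00:49.298░┃pe┃      
e┃2024-01-15 00:00:53.919░┃es┃      
 ┃2024-01-15 00:00:54.010░┃  ┃      
i┃2024-01-15 00:00:55.649░┃ec┃      
 ┃2024-01-15 00:00:56.462█┃  ┃      
 ┃2024-01-15 00:00:58.216▼┃  ┃      


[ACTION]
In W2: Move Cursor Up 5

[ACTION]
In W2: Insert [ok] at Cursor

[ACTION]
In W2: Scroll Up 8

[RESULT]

o┠────────────────────────┨  ┃      
─┃2024-01-15 00:00:03.992▲┃──┨      
n┃2024-01-15 00:00:05.212░┃ p┃      
l┃2024-01-15 00:00:10.262█┃eq┃      
i┃2024-01-15 00:00:13.702░┃co┃      
u┃2024-01-15 00:00:13.219░┃on┃      
 ┃2024-01-15 00:00:18.212░┃  ┃      
u┃2024-01-15 00:00:21.154░┃ r┃      
n┃2024-01-15 00:00:21.584░┃s ┃      
e┃2024-01-15 00:00:26.208░┃es┃      
l┃2024-01-15 00:00:26.433░┃pe┃      
e┃2024-01-15 00:00:28.653░┃es┃      
 ┃2024-01-15 00:00:33.473░┃  ┃      
i┃2024-01-15 00:00:38.821░┃ec┃      
 ┃2024-01-15 00:00:38.004░┃  ┃      
 ┃2024-01-15 00:00:42.669▼┃  ┃      


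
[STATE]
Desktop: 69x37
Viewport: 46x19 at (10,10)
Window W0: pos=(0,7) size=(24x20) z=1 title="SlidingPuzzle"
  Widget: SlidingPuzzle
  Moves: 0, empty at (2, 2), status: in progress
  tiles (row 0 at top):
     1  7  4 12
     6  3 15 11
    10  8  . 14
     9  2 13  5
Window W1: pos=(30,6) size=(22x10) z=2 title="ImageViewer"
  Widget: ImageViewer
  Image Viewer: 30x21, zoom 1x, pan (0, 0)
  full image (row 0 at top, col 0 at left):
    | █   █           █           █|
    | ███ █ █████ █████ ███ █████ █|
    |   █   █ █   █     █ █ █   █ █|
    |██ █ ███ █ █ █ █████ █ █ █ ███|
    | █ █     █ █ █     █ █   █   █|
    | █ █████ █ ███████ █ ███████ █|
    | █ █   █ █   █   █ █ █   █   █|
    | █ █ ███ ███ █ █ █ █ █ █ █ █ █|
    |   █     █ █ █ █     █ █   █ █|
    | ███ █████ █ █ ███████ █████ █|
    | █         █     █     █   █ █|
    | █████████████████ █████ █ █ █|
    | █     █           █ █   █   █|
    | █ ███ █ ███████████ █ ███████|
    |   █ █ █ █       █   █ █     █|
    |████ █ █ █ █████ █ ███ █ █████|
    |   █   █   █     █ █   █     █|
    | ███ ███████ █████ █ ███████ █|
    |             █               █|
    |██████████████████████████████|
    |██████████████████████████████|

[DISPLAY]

─┬────┬────┐ ┃      ┃ ███ █ █████ █████ █┃    
 │  4 │ 12 │ ┃      ┃   █   █ █   █     █┃    
─┼────┼────┤ ┃      ┃██ █ ███ █ █ █ █████┃    
 │ 15 │ 11 │ ┃      ┃ █ █     █ █ █     █┃    
─┼────┼────┤ ┃      ┃ █ █████ █ ███████ █┃    
 │    │ 14 │ ┃      ┗━━━━━━━━━━━━━━━━━━━━┛    
─┼────┼────┤ ┃                                
 │ 13 │  5 │ ┃                                
─┴────┴────┘ ┃                                
             ┃                                
             ┃                                
             ┃                                
             ┃                                
             ┃                                
             ┃                                
             ┃                                
━━━━━━━━━━━━━┛                                
                                              
                                              


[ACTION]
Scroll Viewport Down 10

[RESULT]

─┴────┴────┘ ┃                                
             ┃                                
             ┃                                
             ┃                                
             ┃                                
             ┃                                
             ┃                                
             ┃                                
━━━━━━━━━━━━━┛                                
                                              
                                              
                                              
                                              
                                              
                                              
                                              
                                              
                                              
                                              


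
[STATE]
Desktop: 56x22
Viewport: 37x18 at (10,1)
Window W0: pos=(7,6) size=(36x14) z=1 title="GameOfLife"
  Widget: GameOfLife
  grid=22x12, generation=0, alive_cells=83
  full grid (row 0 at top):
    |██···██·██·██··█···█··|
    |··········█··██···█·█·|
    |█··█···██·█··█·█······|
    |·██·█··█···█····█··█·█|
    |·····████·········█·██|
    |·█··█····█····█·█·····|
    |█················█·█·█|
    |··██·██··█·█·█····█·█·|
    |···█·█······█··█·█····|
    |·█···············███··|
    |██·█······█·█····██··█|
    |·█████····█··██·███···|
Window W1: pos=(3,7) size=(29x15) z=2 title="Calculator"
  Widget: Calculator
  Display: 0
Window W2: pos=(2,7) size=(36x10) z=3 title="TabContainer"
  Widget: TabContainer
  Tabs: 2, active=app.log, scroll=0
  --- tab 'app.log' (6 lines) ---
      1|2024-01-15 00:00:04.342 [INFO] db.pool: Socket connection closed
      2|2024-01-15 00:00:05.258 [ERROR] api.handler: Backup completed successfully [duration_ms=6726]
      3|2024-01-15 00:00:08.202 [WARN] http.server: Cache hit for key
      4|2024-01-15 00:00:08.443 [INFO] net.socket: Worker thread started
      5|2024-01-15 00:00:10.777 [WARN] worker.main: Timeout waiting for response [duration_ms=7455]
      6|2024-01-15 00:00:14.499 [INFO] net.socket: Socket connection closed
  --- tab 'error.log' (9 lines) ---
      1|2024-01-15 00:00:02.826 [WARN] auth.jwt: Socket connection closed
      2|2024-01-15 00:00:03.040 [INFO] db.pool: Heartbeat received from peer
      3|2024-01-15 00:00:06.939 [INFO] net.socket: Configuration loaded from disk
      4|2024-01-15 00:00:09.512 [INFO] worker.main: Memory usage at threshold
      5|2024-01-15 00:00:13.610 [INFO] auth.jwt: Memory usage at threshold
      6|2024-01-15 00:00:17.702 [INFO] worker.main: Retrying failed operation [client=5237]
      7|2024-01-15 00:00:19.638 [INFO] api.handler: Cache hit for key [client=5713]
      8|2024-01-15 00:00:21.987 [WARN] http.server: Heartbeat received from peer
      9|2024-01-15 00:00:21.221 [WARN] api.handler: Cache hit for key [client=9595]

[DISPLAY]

                                     
                                     
                                     
                                     
                                     
━━━━━━━━━━━━━━━━━━━━━━━━━━━━━━━━┓    
━━━━━━━━━━━━━━━━━━━━━━━━━━━┓    ┃    
tainer                     ┃────┨    
───────────────────────────┨    ┃    
g]│ error.log              ┃    ┃    
───────────────────────────┃    ┃    
-15 00:00:04.342 [INFO] db.┃    ┃    
-15 00:00:05.258 [ERROR] ap┃    ┃    
-15 00:00:08.202 [WARN] htt┃    ┃    
-15 00:00:08.443 [INFO] net┃    ┃    
━━━━━━━━━━━━━━━━━━━━━━━━━━━┛    ┃    
──┼───┼───┤          ┃          ┃    
. │ = │ + │          ┃          ┃    


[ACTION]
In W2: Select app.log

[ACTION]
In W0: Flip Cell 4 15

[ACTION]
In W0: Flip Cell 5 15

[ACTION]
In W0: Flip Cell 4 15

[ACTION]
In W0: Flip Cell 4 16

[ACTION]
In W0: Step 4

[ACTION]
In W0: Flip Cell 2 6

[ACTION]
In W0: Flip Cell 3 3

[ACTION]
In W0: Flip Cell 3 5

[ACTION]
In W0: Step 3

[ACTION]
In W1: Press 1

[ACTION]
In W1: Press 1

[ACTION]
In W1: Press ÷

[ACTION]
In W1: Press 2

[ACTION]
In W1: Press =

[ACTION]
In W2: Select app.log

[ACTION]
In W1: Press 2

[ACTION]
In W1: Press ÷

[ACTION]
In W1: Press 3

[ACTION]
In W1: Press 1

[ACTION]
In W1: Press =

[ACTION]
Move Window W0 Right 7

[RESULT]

                                     
                                     
                                     
                                     
                                     
    ┏━━━━━━━━━━━━━━━━━━━━━━━━━━━━━━━━
━━━━━━━━━━━━━━━━━━━━━━━━━━━┓         
tainer                     ┃─────────
───────────────────────────┨         
g]│ error.log              ┃         
───────────────────────────┃         
-15 00:00:04.342 [INFO] db.┃         
-15 00:00:05.258 [ERROR] ap┃         
-15 00:00:08.202 [WARN] htt┃         
-15 00:00:08.443 [INFO] net┃         
━━━━━━━━━━━━━━━━━━━━━━━━━━━┛         
──┼───┼───┤          ┃·····          
. │ = │ + │          ┃·····          


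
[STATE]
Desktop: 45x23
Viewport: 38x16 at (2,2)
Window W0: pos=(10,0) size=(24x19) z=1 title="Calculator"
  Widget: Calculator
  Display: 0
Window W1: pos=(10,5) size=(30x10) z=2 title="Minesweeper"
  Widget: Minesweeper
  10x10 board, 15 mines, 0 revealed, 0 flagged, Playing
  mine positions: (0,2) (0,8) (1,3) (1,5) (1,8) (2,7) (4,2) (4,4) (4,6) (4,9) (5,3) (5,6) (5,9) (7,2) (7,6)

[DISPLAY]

        ┠──────────────────────┨      
        ┃                     0┃      
        ┃┌───┬───┬───┬───┐     ┃      
        ┏━━━━━━━━━━━━━━━━━━━━━━━━━━━━┓
        ┃ Minesweeper                ┃
        ┠────────────────────────────┨
        ┃■■■■■■■■■■                  ┃
        ┃■■■■■■■■■■                  ┃
        ┃■■■■■■■■■■                  ┃
        ┃■■■■■■■■■■                  ┃
        ┃■■■■■■■■■■                  ┃
        ┃■■■■■■■■■■                  ┃
        ┗━━━━━━━━━━━━━━━━━━━━━━━━━━━━┛
        ┃                      ┃      
        ┃                      ┃      
        ┃                      ┃      


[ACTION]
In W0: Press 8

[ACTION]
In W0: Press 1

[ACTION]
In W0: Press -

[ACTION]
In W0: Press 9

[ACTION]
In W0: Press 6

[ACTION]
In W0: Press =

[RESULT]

        ┠──────────────────────┨      
        ┃                   -15┃      
        ┃┌───┬───┬───┬───┐     ┃      
        ┏━━━━━━━━━━━━━━━━━━━━━━━━━━━━┓
        ┃ Minesweeper                ┃
        ┠────────────────────────────┨
        ┃■■■■■■■■■■                  ┃
        ┃■■■■■■■■■■                  ┃
        ┃■■■■■■■■■■                  ┃
        ┃■■■■■■■■■■                  ┃
        ┃■■■■■■■■■■                  ┃
        ┃■■■■■■■■■■                  ┃
        ┗━━━━━━━━━━━━━━━━━━━━━━━━━━━━┛
        ┃                      ┃      
        ┃                      ┃      
        ┃                      ┃      
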